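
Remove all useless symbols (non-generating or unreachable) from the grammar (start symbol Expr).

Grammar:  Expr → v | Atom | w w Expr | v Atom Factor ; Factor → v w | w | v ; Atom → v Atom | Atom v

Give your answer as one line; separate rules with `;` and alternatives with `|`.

Generating nonterminals: {Expr, Factor}.
Reachable from Expr after that: {Expr}.
Removed useless symbols: {Atom, Factor} and every production mentioning them.

Expr → v | w w Expr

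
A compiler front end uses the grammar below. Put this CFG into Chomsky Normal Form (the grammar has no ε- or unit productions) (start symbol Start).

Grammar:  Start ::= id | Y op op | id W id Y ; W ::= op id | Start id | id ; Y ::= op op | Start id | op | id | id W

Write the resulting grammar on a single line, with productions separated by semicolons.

Introduce a nonterminal for each terminal appearing in a rule of length ≥ 2: X1 → op, X2 → id.
Binarize each right-hand side of length ≥ 3 by chaining fresh nonterminals (Y1, Y2, …): affected rules were Start → Y X1 X1; Start → X2 W X2 Y.

Start ::= id | Y Y1 | X2 Y2; W ::= X1 X2 | Start X2 | id; Y ::= X1 X1 | Start X2 | op | id | X2 W; X1 ::= op; X2 ::= id; Y1 ::= X1 X1; Y2 ::= W Y3; Y3 ::= X2 Y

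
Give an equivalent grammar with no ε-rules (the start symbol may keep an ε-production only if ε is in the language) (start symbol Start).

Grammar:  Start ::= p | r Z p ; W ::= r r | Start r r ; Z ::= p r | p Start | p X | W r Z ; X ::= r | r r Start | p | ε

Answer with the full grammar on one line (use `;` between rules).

Nullable nonterminals: {X}.
ε ∉ L(G), so no ε-production is kept.
Add the nullable-subset variants: Z → p X gives p X | p.

Start ::= p | r Z p; W ::= r r | Start r r; Z ::= p r | p Start | p X | p | W r Z; X ::= r | r r Start | p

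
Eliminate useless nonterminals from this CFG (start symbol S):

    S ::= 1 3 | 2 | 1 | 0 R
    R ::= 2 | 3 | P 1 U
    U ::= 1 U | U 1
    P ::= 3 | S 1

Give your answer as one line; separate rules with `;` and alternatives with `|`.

S ::= 1 3 | 2 | 1 | 0 R; R ::= 2 | 3

Generating nonterminals: {P, R, S}.
Reachable from S after that: {R, S}.
Removed useless symbols: {P, U} and every production mentioning them.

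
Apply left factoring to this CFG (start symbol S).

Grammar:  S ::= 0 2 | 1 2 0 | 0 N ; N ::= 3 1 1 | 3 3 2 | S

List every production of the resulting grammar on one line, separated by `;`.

S has alternatives sharing prefix '0': factor to S → 0 S' with S' → 2 | N.
N has alternatives sharing prefix '3': factor to N → 3 N' with N' → 1 1 | 3 2.

S ::= 1 2 0 | 0 S'; N ::= S | 3 N'; S' ::= 2 | N; N' ::= 1 1 | 3 2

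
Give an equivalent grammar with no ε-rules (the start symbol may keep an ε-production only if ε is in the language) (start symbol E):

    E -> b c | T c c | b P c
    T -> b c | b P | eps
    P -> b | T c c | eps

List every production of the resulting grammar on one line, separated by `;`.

E -> b c | T c c | c c | b P c; T -> b c | b P | b; P -> b | T c c | c c

Nullable nonterminals: {P, T}.
ε ∉ L(G), so no ε-production is kept.
Expand every rule over subsets of its nullable positions: E → T c c gives T c c | c c. T → b P gives b P | b. P → T c c gives T c c | c c.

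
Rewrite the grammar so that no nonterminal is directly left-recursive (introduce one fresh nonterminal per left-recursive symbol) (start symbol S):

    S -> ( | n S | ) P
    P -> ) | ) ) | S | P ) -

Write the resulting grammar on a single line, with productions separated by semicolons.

S -> ( | n S | ) P; P -> ) P' | ) ) P' | S P'; P' -> ) - P' | ε

Left recursion appears on P.
For P: α = {) -}, β = {), ) ), S}. Rewrite as P → β P' and P' → α P' | ε.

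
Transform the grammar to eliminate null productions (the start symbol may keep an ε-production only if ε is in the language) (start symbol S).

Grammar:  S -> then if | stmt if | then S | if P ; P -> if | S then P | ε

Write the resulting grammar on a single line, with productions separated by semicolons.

S -> then if | stmt if | then S | if P | if; P -> if | S then P | S then

Nullable nonterminals: {P}.
ε ∉ L(G), so no ε-production is kept.
Expand every rule over subsets of its nullable positions: S → if P gives if P | if. P → S then P gives S then P | S then.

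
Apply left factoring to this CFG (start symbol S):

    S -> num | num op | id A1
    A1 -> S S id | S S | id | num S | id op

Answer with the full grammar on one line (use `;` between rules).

S -> id A1 | num S'; A1 -> num S | S S A1' | id A1''; S' -> eps | op; A1' -> id | eps; A1'' -> eps | op

S has alternatives sharing prefix 'num': factor to S → num S' with S' → ε | op.
A1 has alternatives sharing prefix 'S S': factor to A1 → S S A1' with A1' → id | ε.
A1 has alternatives sharing prefix 'id': factor to A1 → id A1'' with A1'' → ε | op.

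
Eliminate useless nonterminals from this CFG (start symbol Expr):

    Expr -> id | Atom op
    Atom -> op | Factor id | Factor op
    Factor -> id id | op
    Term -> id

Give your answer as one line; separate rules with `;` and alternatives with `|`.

Generating nonterminals: {Atom, Expr, Factor, Term}.
Reachable from Expr after that: {Atom, Expr, Factor}.
Removed useless symbols: {Term} and every production mentioning them.

Expr -> id | Atom op; Atom -> op | Factor id | Factor op; Factor -> id id | op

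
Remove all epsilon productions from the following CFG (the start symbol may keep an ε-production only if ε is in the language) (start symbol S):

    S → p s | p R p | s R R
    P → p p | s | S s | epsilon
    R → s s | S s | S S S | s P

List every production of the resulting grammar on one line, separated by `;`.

S → p s | p R p | s R R; P → p p | s | S s; R → s s | S s | S S S | s P | s

Nullable nonterminals: {P}.
ε ∉ L(G), so no ε-production is kept.
Add the nullable-subset variants: R → s P gives s P | s.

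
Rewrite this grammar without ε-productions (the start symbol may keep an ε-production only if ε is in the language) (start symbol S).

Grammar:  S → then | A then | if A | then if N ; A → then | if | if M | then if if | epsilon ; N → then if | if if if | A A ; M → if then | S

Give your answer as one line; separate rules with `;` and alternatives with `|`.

S → then | A then | if A | if | then if N | then if; A → then | if | if M | then if if; N → then if | if if if | A A | A; M → if then | S

Nullable set = {A, N}.
ε ∉ L(G), so no ε-production is kept.
Expand every rule over subsets of its nullable positions: S → if A gives if A | if. S → then if N gives then if N | then if. N → A A gives A A | A.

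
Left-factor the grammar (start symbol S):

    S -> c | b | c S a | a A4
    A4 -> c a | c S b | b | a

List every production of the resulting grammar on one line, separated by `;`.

S has alternatives sharing prefix 'c': factor to S → c S' with S' → ε | S a.
A4 has alternatives sharing prefix 'c': factor to A4 → c A4' with A4' → a | S b.

S -> b | a A4 | c S'; A4 -> b | a | c A4'; S' -> ε | S a; A4' -> a | S b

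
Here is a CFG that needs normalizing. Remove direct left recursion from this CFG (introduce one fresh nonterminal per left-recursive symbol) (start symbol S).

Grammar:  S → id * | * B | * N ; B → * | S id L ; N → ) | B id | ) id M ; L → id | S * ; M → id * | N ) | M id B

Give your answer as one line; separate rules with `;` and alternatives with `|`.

S → id * | * B | * N; B → * | S id L; N → ) | B id | ) id M; L → id | S *; M → id * M' | N ) M'; M' → id B M' | ε

Left recursion appears on M.
For M: α = {id B}, β = {id *, N )}. Rewrite as M → β M' and M' → α M' | ε.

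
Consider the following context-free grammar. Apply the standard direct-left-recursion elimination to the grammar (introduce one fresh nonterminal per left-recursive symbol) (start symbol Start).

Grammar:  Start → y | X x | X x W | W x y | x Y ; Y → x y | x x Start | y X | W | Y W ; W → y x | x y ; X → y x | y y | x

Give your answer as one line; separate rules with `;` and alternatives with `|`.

Left recursion appears on Y.
For Y: α = {W}, β = {x y, x x Start, y X, W}. Rewrite as Y → β Y1 and Y1 → α Y1 | ε.

Start → y | X x | X x W | W x y | x Y; Y → x y Y1 | x x Start Y1 | y X Y1 | W Y1; W → y x | x y; X → y x | y y | x; Y1 → W Y1 | ε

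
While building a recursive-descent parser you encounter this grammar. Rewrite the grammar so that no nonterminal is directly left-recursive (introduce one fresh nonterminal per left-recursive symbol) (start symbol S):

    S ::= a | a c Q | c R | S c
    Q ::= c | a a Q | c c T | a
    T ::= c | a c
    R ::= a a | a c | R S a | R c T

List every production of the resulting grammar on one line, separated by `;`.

Left recursion appears on S, R.
For S: α = {c}, β = {a, a c Q, c R}. Rewrite as S → β S' and S' → α S' | ε.
For R: α = {S a, c T}, β = {a a, a c}. Rewrite as R → β R' and R' → α R' | ε.

S ::= a S' | a c Q S' | c R S'; Q ::= c | a a Q | c c T | a; T ::= c | a c; R ::= a a R' | a c R'; S' ::= c S' | eps; R' ::= S a R' | c T R' | eps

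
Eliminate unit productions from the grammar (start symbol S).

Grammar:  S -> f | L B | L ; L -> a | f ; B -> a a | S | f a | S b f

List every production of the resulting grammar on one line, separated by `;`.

S -> a | f | L B; L -> a | f; B -> a | f | a a | f a | S b f | L B

Unit pairs: B ⇒* {L, S}; S ⇒* {L}.
For each unit pair (A, B), copy every non-unit production of B to A, then drop all unit productions.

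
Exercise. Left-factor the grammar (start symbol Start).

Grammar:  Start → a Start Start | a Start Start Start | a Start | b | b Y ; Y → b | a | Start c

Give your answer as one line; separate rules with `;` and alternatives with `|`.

Start has alternatives sharing prefix 'a Start': factor to Start → a Start Start1 with Start1 → Start | Start Start | ε.
Start has alternatives sharing prefix 'b': factor to Start → b Start2 with Start2 → ε | Y.
Start1 has alternatives sharing prefix 'Start': factor to Start1 → Start Start11 with Start11 → ε | Start.

Start → a Start Start1 | b Start2; Y → b | a | Start c; Start1 → ε | Start Start11; Start2 → ε | Y; Start11 → ε | Start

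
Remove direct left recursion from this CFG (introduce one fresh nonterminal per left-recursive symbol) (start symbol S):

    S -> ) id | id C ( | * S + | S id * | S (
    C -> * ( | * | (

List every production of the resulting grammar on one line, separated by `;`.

S -> ) id S' | id C ( S' | * S + S'; C -> * ( | * | (; S' -> id * S' | ( S' | epsilon

Left recursion appears on S.
For S: α = {id *, (}, β = {) id, id C (, * S +}. Rewrite as S → β S' and S' → α S' | ε.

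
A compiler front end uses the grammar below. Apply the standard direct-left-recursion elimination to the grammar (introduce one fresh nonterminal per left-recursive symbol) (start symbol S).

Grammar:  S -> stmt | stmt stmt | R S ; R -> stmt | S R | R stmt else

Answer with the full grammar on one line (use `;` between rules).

R is directly left-recursive.
For R: α = {stmt else}, β = {stmt, S R}. Rewrite as R → β R' and R' → α R' | ε.

S -> stmt | stmt stmt | R S; R -> stmt R' | S R R'; R' -> stmt else R' | ε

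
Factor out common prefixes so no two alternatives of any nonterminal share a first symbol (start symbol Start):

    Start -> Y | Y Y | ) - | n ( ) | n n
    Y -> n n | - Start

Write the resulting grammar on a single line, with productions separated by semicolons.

Start has alternatives sharing prefix 'Y': factor to Start → Y Start1 with Start1 → ε | Y.
Start has alternatives sharing prefix 'n': factor to Start → n Start2 with Start2 → ( ) | n.

Start -> ) - | Y Start1 | n Start2; Y -> n n | - Start; Start1 -> epsilon | Y; Start2 -> ( ) | n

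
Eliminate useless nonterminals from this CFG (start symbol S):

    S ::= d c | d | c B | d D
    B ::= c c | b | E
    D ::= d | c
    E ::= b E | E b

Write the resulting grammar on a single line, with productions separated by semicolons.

S ::= d c | d | c B | d D; B ::= c c | b; D ::= d | c

Generating nonterminals: {B, D, S}.
Reachable from S after that: {B, D, S}.
Removed useless symbols: {E} and every production mentioning them.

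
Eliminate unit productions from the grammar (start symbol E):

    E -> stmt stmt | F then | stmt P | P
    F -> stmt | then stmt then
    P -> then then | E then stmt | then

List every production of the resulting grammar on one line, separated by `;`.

Unit pairs: E ⇒* {P}.
For each unit pair (A, B), copy every non-unit production of B to A, then drop all unit productions.

E -> stmt stmt | F then | stmt P | then then | E then stmt | then; F -> stmt | then stmt then; P -> then then | E then stmt | then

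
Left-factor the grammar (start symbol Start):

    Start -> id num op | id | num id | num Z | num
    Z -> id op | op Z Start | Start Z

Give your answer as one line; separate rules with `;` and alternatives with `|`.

Start has alternatives sharing prefix 'num': factor to Start → num Start1 with Start1 → id | Z | ε.
Start has alternatives sharing prefix 'id': factor to Start → id Start2 with Start2 → num op | ε.

Start -> num Start1 | id Start2; Z -> id op | op Z Start | Start Z; Start1 -> id | Z | ε; Start2 -> num op | ε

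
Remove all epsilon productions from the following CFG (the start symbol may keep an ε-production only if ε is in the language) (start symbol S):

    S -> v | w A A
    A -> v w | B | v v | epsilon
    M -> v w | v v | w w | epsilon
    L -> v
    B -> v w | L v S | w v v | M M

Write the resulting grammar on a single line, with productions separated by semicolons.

S -> v | w A A | w A | w; A -> v w | B | v v; M -> v w | v v | w w; L -> v; B -> v w | L v S | w v v | M M | M

Nullable nonterminals: {A, B, M}.
ε ∉ L(G), so no ε-production is kept.
Expand every rule over subsets of its nullable positions: S → w A A gives w A A | w A | w. B → M M gives M M | M.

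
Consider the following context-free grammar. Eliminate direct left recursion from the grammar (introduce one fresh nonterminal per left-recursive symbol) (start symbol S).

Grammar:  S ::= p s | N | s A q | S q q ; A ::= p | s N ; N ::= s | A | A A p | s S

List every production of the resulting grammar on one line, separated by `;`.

Left recursion appears on S.
For S: α = {q q}, β = {p s, N, s A q}. Rewrite as S → β S' and S' → α S' | ε.

S ::= p s S' | N S' | s A q S'; A ::= p | s N; N ::= s | A | A A p | s S; S' ::= q q S' | ε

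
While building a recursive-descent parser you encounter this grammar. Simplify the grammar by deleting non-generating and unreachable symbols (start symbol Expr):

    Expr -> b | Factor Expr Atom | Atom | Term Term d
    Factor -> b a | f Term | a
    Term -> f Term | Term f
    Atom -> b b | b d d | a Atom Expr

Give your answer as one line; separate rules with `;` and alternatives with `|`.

Generating nonterminals: {Atom, Expr, Factor}.
Reachable from Expr after that: {Atom, Expr, Factor}.
Removed useless symbols: {Term} and every production mentioning them.

Expr -> b | Factor Expr Atom | Atom; Factor -> b a | a; Atom -> b b | b d d | a Atom Expr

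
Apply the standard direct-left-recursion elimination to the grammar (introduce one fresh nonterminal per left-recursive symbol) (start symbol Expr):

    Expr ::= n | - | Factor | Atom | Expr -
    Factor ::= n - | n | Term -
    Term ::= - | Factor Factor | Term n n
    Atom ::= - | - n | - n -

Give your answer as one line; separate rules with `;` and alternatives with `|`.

Directly left-recursive nonterminals: Expr, Term.
For Expr: α = {-}, β = {n, -, Factor, Atom}. Rewrite as Expr → β Expr1 and Expr1 → α Expr1 | ε.
For Term: α = {n n}, β = {-, Factor Factor}. Rewrite as Term → β Term1 and Term1 → α Term1 | ε.

Expr ::= n Expr1 | - Expr1 | Factor Expr1 | Atom Expr1; Factor ::= n - | n | Term -; Term ::= - Term1 | Factor Factor Term1; Atom ::= - | - n | - n -; Expr1 ::= - Expr1 | ε; Term1 ::= n n Term1 | ε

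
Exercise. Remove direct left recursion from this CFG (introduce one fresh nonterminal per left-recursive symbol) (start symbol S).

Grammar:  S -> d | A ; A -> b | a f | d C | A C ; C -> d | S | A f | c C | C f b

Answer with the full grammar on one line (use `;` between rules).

S -> d | A; A -> b A' | a f A' | d C A'; C -> d C' | S C' | A f C' | c C C'; A' -> C A' | ε; C' -> f b C' | ε

Directly left-recursive nonterminals: A, C.
For A: α = {C}, β = {b, a f, d C}. Rewrite as A → β A' and A' → α A' | ε.
For C: α = {f b}, β = {d, S, A f, c C}. Rewrite as C → β C' and C' → α C' | ε.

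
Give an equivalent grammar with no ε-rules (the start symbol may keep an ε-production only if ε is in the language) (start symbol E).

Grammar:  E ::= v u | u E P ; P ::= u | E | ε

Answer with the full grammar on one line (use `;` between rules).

The nullable symbols are {P}.
ε ∉ L(G), so no ε-production is kept.
Expand every rule over subsets of its nullable positions: E → u E P gives u E P | u E.

E ::= v u | u E P | u E; P ::= u | E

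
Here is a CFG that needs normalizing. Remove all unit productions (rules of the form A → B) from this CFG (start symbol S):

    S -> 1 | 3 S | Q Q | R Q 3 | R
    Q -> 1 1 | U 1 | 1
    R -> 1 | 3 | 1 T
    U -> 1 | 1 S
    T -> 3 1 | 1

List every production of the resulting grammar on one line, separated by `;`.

Unit pairs: S ⇒* {R}.
Replace each nonterminal's rules with the union of the non-unit rules of every nonterminal it unit-derives.

S -> 1 | 3 S | Q Q | R Q 3 | 3 | 1 T; Q -> 1 1 | U 1 | 1; R -> 1 | 3 | 1 T; U -> 1 | 1 S; T -> 3 1 | 1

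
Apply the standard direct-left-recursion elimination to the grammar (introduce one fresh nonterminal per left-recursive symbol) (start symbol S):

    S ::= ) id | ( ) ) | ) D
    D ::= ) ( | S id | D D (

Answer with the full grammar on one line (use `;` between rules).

Left recursion appears on D.
For D: α = {D (}, β = {) (, S id}. Rewrite as D → β D' and D' → α D' | ε.

S ::= ) id | ( ) ) | ) D; D ::= ) ( D' | S id D'; D' ::= D ( D' | ε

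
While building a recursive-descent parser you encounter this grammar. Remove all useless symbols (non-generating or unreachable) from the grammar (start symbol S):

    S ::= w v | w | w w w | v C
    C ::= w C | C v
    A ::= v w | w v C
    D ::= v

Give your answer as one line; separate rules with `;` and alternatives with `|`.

Generating nonterminals: {A, D, S}.
Reachable from S after that: {S}.
Removed useless symbols: {A, C, D} and every production mentioning them.

S ::= w v | w | w w w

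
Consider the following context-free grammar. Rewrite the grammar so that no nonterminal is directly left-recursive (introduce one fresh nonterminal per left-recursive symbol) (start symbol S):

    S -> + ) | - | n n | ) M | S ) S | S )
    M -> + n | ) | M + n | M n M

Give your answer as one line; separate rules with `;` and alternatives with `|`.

Directly left-recursive nonterminals: S, M.
For S: α = {) S, )}, β = {+ ), -, n n, ) M}. Rewrite as S → β S' and S' → α S' | ε.
For M: α = {+ n, n M}, β = {+ n, )}. Rewrite as M → β M' and M' → α M' | ε.

S -> + ) S' | - S' | n n S' | ) M S'; M -> + n M' | ) M'; S' -> ) S S' | ) S' | ε; M' -> + n M' | n M M' | ε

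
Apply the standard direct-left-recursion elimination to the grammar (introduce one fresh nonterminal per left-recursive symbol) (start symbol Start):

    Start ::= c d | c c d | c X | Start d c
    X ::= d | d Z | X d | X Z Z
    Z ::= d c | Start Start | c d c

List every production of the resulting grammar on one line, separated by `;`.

Start ::= c d Start1 | c c d Start1 | c X Start1; X ::= d X1 | d Z X1; Z ::= d c | Start Start | c d c; Start1 ::= d c Start1 | ε; X1 ::= d X1 | Z Z X1 | ε

Directly left-recursive nonterminals: Start, X.
For Start: α = {d c}, β = {c d, c c d, c X}. Rewrite as Start → β Start1 and Start1 → α Start1 | ε.
For X: α = {d, Z Z}, β = {d, d Z}. Rewrite as X → β X1 and X1 → α X1 | ε.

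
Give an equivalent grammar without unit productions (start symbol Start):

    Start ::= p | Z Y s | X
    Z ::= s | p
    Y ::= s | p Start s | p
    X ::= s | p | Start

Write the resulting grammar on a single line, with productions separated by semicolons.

Unit pairs: Start ⇒* {X}; X ⇒* {Start}.
For each unit pair (A, B), copy every non-unit production of B to A, then drop all unit productions.

Start ::= p | Z Y s | s; Z ::= s | p; Y ::= s | p Start s | p; X ::= p | Z Y s | s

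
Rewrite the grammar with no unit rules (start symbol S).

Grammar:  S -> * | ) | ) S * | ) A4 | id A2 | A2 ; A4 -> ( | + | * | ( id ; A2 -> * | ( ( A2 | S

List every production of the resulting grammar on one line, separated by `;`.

Unit pairs: A2 ⇒* {S}; S ⇒* {A2}.
Replace each nonterminal's rules with the union of the non-unit rules of every nonterminal it unit-derives.

S -> * | ( ( A2 | ) | ) S * | ) A4 | id A2; A4 -> ( | + | * | ( id; A2 -> * | ( ( A2 | ) | ) S * | ) A4 | id A2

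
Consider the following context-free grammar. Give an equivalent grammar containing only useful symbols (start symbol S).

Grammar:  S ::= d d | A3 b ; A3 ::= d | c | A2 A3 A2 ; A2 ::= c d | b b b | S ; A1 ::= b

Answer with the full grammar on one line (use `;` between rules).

S ::= d d | A3 b; A3 ::= d | c | A2 A3 A2; A2 ::= c d | b b b | S

Generating nonterminals: {A1, A2, A3, S}.
Reachable from S after that: {A2, A3, S}.
Removed useless symbols: {A1} and every production mentioning them.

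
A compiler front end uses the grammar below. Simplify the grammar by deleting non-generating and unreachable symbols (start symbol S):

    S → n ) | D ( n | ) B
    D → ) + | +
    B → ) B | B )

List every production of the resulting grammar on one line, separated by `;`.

Generating nonterminals: {D, S}.
Reachable from S after that: {D, S}.
Removed useless symbols: {B} and every production mentioning them.

S → n ) | D ( n; D → ) + | +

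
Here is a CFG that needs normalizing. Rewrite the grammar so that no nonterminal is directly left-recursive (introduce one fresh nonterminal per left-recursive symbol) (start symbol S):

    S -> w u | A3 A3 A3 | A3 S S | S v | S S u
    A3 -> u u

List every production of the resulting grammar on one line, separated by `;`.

S -> w u S' | A3 A3 A3 S' | A3 S S S'; A3 -> u u; S' -> v S' | S u S' | ε

S is directly left-recursive.
For S: α = {v, S u}, β = {w u, A3 A3 A3, A3 S S}. Rewrite as S → β S' and S' → α S' | ε.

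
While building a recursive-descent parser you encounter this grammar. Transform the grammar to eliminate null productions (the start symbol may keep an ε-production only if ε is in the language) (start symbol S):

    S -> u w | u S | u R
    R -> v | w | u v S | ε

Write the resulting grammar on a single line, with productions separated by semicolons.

S -> u w | u S | u R | u; R -> v | w | u v S

Nullable nonterminals: {R}.
ε ∉ L(G), so no ε-production is kept.
Add the nullable-subset variants: S → u R gives u R | u.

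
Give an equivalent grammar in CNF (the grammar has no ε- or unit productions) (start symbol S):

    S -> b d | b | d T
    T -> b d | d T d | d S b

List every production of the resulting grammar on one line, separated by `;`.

S -> X1 X2 | b | X2 T; T -> X1 X2 | X2 Y1 | X2 Y2; X1 -> b; X2 -> d; Y1 -> T X2; Y2 -> S X1

Introduce a nonterminal for each terminal appearing in a rule of length ≥ 2: X1 → b, X2 → d.
Binarize each right-hand side of length ≥ 3 by chaining fresh nonterminals (Y1, Y2, …): affected rules were T → X2 T X2; T → X2 S X1.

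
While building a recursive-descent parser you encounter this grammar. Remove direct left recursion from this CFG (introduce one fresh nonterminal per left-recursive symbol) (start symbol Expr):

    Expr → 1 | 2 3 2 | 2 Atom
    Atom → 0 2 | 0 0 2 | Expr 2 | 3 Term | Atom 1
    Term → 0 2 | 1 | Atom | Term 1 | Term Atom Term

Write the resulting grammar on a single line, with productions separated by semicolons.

Expr → 1 | 2 3 2 | 2 Atom; Atom → 0 2 Atom1 | 0 0 2 Atom1 | Expr 2 Atom1 | 3 Term Atom1; Term → 0 2 Term1 | 1 Term1 | Atom Term1; Atom1 → 1 Atom1 | ε; Term1 → 1 Term1 | Atom Term Term1 | ε

Atom, Term are directly left-recursive.
For Atom: α = {1}, β = {0 2, 0 0 2, Expr 2, 3 Term}. Rewrite as Atom → β Atom1 and Atom1 → α Atom1 | ε.
For Term: α = {1, Atom Term}, β = {0 2, 1, Atom}. Rewrite as Term → β Term1 and Term1 → α Term1 | ε.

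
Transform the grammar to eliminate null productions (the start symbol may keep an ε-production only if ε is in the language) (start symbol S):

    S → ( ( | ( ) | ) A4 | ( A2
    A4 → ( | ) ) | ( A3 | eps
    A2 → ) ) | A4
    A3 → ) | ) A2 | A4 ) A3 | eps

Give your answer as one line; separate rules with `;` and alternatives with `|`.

Nullable set = {A2, A3, A4}.
ε ∉ L(G), so no ε-production is kept.
For each production, add variants omitting each subset of nullable occurrences: S → ) A4 gives ) A4 | ). S → ( A2 gives ( A2 | (. A3 → A4 ) A3 gives A4 ) A3 | A4 ) | ) A3.

S → ( ( | ( ) | ) A4 | ) | ( A2 | (; A4 → ( | ) ) | ( A3; A2 → ) ) | A4; A3 → ) | ) A2 | A4 ) A3 | A4 ) | ) A3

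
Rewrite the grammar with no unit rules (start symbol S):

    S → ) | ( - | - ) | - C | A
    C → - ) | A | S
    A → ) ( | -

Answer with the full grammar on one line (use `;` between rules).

S → ) | ( - | - ) | - C | ) ( | -; C → - ) | ) | ( - | - C | ) ( | -; A → ) ( | -

Unit pairs: C ⇒* {A, S}; S ⇒* {A}.
For every A with A ⇒* B via unit rules, add B's non-unit alternatives to A; then delete every rule of the form X → Y.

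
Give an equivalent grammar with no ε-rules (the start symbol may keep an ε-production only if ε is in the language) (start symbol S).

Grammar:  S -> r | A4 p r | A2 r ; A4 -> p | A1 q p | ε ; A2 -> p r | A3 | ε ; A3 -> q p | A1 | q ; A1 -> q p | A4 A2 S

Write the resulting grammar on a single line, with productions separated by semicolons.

S -> r | A4 p r | p r | A2 r; A4 -> p | A1 q p; A2 -> p r | A3; A3 -> q p | A1 | q; A1 -> q p | A4 A2 S | A4 S | A2 S | S

The nullable symbols are {A2, A4}.
ε ∉ L(G), so no ε-production is kept.
For each production, add variants omitting each subset of nullable occurrences: S → A4 p r gives A4 p r | p r. A1 → A4 A2 S gives A4 A2 S | A4 S | A2 S | S.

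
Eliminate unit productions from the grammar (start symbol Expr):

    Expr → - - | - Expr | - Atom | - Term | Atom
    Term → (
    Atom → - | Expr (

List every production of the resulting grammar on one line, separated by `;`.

Unit pairs: Expr ⇒* {Atom}.
For every A with A ⇒* B via unit rules, add B's non-unit alternatives to A; then delete every rule of the form X → Y.

Expr → - | Expr ( | - - | - Expr | - Atom | - Term; Term → (; Atom → - | Expr (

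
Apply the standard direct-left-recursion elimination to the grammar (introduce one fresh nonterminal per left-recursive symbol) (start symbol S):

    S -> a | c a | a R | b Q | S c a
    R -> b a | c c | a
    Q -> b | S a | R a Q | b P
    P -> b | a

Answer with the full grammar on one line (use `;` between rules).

Directly left-recursive nonterminal: S.
For S: α = {c a}, β = {a, c a, a R, b Q}. Rewrite as S → β S' and S' → α S' | ε.

S -> a S' | c a S' | a R S' | b Q S'; R -> b a | c c | a; Q -> b | S a | R a Q | b P; P -> b | a; S' -> c a S' | epsilon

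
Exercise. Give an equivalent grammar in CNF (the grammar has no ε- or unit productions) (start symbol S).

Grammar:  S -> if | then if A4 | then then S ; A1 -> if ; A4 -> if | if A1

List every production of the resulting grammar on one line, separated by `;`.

S -> if | X1 Y1 | X1 Y2; A1 -> if; A4 -> if | X2 A1; X1 -> then; X2 -> if; Y1 -> X2 A4; Y2 -> X1 S

Introduce a nonterminal for each terminal appearing in a rule of length ≥ 2: X1 → then, X2 → if.
Binarize each right-hand side of length ≥ 3 by chaining fresh nonterminals (Y1, Y2, …): affected rules were S → X1 X2 A4; S → X1 X1 S.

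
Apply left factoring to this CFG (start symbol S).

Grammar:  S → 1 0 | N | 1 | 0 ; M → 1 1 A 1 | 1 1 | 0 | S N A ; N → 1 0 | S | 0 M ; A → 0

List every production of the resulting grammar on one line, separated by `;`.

S → N | 0 | 1 S'; M → 0 | S N A | 1 1 M'; N → 1 0 | S | 0 M; A → 0; S' → 0 | ε; M' → A 1 | ε

S has alternatives sharing prefix '1': factor to S → 1 S' with S' → 0 | ε.
M has alternatives sharing prefix '1 1': factor to M → 1 1 M' with M' → A 1 | ε.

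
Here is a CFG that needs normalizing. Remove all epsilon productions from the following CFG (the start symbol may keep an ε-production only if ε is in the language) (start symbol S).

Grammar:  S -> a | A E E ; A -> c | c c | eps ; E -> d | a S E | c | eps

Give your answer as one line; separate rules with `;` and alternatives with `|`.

Nullable set = {A, E, S}.
ε ∈ L(G) since S is nullable, so keep S → ε.
For each production, add variants omitting each subset of nullable occurrences: S → A E E gives A E E | A E | A | E E | E. E → a S E gives a S E | a S | a E | a.

S -> a | A E E | A E | A | E E | E | eps; A -> c | c c; E -> d | a S E | a S | a E | a | c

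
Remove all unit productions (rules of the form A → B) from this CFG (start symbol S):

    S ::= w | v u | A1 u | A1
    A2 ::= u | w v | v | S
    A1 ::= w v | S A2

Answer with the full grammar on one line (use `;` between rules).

S ::= w v | S A2 | w | v u | A1 u; A2 ::= u | w v | v | S A2 | w | v u | A1 u; A1 ::= w v | S A2

Unit pairs: A2 ⇒* {A1, S}; S ⇒* {A1}.
For every A with A ⇒* B via unit rules, add B's non-unit alternatives to A; then delete every rule of the form X → Y.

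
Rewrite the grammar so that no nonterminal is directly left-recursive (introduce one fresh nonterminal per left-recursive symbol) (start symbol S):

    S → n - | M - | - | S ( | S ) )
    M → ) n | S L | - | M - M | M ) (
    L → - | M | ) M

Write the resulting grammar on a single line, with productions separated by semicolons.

S, M are directly left-recursive.
For S: α = {(, ) )}, β = {n -, M -, -}. Rewrite as S → β S' and S' → α S' | ε.
For M: α = {- M, ) (}, β = {) n, S L, -}. Rewrite as M → β M' and M' → α M' | ε.

S → n - S' | M - S' | - S'; M → ) n M' | S L M' | - M'; L → - | M | ) M; S' → ( S' | ) ) S' | ε; M' → - M M' | ) ( M' | ε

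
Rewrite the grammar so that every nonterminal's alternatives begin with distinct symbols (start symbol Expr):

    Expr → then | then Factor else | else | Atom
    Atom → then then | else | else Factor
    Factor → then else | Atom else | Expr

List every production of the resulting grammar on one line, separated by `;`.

Expr has alternatives sharing prefix 'then': factor to Expr → then Expr1 with Expr1 → ε | Factor else.
Atom has alternatives sharing prefix 'else': factor to Atom → else Atom1 with Atom1 → ε | Factor.

Expr → else | Atom | then Expr1; Atom → then then | else Atom1; Factor → then else | Atom else | Expr; Expr1 → ε | Factor else; Atom1 → ε | Factor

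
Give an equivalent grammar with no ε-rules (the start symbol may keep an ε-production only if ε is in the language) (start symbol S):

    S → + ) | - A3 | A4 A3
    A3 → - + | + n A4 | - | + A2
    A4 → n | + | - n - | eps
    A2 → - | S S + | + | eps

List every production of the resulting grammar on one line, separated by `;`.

Nullable set = {A2, A4}.
ε ∉ L(G), so no ε-production is kept.
Expand every rule over subsets of its nullable positions: S → A4 A3 gives A4 A3 | A3. A3 → + n A4 gives + n A4 | + n. A3 → + A2 gives + A2 | +.

S → + ) | - A3 | A4 A3 | A3; A3 → - + | + n A4 | + n | - | + A2 | +; A4 → n | + | - n -; A2 → - | S S + | +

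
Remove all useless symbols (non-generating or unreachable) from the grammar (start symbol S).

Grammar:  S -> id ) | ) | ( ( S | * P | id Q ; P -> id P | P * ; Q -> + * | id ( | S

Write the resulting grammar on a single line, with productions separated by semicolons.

S -> id ) | ) | ( ( S | id Q; Q -> + * | id ( | S

Generating nonterminals: {Q, S}.
Reachable from S after that: {Q, S}.
Removed useless symbols: {P} and every production mentioning them.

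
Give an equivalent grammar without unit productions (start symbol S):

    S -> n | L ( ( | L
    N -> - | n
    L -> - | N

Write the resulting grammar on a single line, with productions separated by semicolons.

Unit pairs: L ⇒* {N}; S ⇒* {L, N}.
For each unit pair (A, B), copy every non-unit production of B to A, then drop all unit productions.

S -> - | n | L ( (; N -> - | n; L -> - | n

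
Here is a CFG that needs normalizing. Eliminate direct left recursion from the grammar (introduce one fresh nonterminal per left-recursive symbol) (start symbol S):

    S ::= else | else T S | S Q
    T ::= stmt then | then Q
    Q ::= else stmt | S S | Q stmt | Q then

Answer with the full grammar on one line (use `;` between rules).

Left recursion appears on S, Q.
For S: α = {Q}, β = {else, else T S}. Rewrite as S → β S' and S' → α S' | ε.
For Q: α = {stmt, then}, β = {else stmt, S S}. Rewrite as Q → β Q' and Q' → α Q' | ε.

S ::= else S' | else T S S'; T ::= stmt then | then Q; Q ::= else stmt Q' | S S Q'; S' ::= Q S' | ε; Q' ::= stmt Q' | then Q' | ε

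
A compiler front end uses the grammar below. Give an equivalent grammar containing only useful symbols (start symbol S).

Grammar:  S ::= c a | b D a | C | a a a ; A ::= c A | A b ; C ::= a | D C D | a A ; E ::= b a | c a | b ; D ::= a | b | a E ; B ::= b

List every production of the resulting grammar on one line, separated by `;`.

Generating nonterminals: {B, C, D, E, S}.
Reachable from S after that: {C, D, E, S}.
Removed useless symbols: {A, B} and every production mentioning them.

S ::= c a | b D a | C | a a a; C ::= a | D C D; E ::= b a | c a | b; D ::= a | b | a E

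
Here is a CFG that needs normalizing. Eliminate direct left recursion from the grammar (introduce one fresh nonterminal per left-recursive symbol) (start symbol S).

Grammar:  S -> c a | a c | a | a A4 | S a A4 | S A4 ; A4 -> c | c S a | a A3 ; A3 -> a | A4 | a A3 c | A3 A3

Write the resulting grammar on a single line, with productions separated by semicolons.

S -> c a S' | a c S' | a S' | a A4 S'; A4 -> c | c S a | a A3; A3 -> a A3' | A4 A3' | a A3 c A3'; S' -> a A4 S' | A4 S' | ε; A3' -> A3 A3' | ε

Left recursion appears on S, A3.
For S: α = {a A4, A4}, β = {c a, a c, a, a A4}. Rewrite as S → β S' and S' → α S' | ε.
For A3: α = {A3}, β = {a, A4, a A3 c}. Rewrite as A3 → β A3' and A3' → α A3' | ε.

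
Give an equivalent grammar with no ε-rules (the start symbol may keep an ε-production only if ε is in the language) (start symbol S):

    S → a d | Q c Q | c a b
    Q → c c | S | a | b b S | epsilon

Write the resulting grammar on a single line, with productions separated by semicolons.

S → a d | Q c Q | Q c | c Q | c | c a b; Q → c c | S | a | b b S

The nullable symbols are {Q}.
ε ∉ L(G), so no ε-production is kept.
For each production, add variants omitting each subset of nullable occurrences: S → Q c Q gives Q c Q | Q c | c Q | c.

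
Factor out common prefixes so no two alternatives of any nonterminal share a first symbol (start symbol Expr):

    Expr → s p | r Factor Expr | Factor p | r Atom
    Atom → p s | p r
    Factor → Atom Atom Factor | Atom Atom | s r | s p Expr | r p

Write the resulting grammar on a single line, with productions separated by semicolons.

Expr has alternatives sharing prefix 'r': factor to Expr → r Expr1 with Expr1 → Factor Expr | Atom.
Atom has alternatives sharing prefix 'p': factor to Atom → p Atom1 with Atom1 → s | r.
Factor has alternatives sharing prefix 'Atom Atom': factor to Factor → Atom Atom Factor1 with Factor1 → Factor | ε.
Factor has alternatives sharing prefix 's': factor to Factor → s Factor2 with Factor2 → r | p Expr.

Expr → s p | Factor p | r Expr1; Atom → p Atom1; Factor → r p | Atom Atom Factor1 | s Factor2; Expr1 → Factor Expr | Atom; Atom1 → s | r; Factor1 → Factor | ε; Factor2 → r | p Expr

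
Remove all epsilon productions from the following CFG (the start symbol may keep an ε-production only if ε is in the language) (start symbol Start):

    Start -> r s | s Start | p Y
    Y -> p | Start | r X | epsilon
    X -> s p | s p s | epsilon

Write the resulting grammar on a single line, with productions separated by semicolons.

Nullable nonterminals: {X, Y}.
ε ∉ L(G), so no ε-production is kept.
Add the nullable-subset variants: Start → p Y gives p Y | p. Y → r X gives r X | r.

Start -> r s | s Start | p Y | p; Y -> p | Start | r X | r; X -> s p | s p s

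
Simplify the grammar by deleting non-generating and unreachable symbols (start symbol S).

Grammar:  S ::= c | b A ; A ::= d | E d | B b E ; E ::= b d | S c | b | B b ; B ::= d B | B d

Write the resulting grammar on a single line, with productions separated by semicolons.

S ::= c | b A; A ::= d | E d; E ::= b d | S c | b

Generating nonterminals: {A, E, S}.
Reachable from S after that: {A, E, S}.
Removed useless symbols: {B} and every production mentioning them.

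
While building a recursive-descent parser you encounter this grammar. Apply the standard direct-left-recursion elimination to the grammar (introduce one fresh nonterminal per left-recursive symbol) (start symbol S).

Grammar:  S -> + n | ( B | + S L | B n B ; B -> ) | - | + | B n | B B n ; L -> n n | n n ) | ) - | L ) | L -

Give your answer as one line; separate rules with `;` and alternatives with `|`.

Directly left-recursive nonterminals: B, L.
For B: α = {n, B n}, β = {), -, +}. Rewrite as B → β B' and B' → α B' | ε.
For L: α = {), -}, β = {n n, n n ), ) -}. Rewrite as L → β L' and L' → α L' | ε.

S -> + n | ( B | + S L | B n B; B -> ) B' | - B' | + B'; L -> n n L' | n n ) L' | ) - L'; B' -> n B' | B n B' | ε; L' -> ) L' | - L' | ε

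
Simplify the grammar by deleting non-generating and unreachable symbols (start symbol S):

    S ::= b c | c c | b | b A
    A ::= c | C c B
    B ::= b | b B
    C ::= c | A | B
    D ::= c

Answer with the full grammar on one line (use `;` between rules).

S ::= b c | c c | b | b A; A ::= c | C c B; B ::= b | b B; C ::= c | A | B

Generating nonterminals: {A, B, C, D, S}.
Reachable from S after that: {A, B, C, S}.
Removed useless symbols: {D} and every production mentioning them.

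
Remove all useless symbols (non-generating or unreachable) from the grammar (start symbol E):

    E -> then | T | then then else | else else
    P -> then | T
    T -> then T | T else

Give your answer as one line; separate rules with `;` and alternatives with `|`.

E -> then | then then else | else else

Generating nonterminals: {E, P}.
Reachable from E after that: {E}.
Removed useless symbols: {P, T} and every production mentioning them.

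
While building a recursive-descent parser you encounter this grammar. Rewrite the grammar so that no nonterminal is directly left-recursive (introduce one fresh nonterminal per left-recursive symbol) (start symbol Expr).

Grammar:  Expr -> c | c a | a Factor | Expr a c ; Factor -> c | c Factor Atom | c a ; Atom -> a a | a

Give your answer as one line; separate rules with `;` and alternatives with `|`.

Expr is directly left-recursive.
For Expr: α = {a c}, β = {c, c a, a Factor}. Rewrite as Expr → β Expr1 and Expr1 → α Expr1 | ε.

Expr -> c Expr1 | c a Expr1 | a Factor Expr1; Factor -> c | c Factor Atom | c a; Atom -> a a | a; Expr1 -> a c Expr1 | eps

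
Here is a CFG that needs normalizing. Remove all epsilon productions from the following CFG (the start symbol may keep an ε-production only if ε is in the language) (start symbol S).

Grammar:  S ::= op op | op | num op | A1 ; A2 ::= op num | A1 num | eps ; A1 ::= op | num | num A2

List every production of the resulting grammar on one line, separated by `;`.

S ::= op op | op | num op | A1; A2 ::= op num | A1 num; A1 ::= op | num | num A2

The nullable symbols are {A2}.
ε ∉ L(G), so no ε-production is kept.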